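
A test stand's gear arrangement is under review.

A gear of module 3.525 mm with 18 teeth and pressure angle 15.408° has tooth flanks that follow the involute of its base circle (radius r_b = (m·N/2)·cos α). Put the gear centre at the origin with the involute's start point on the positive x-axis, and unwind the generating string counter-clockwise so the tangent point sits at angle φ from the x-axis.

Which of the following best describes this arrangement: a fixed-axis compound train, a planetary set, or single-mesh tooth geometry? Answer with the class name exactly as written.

single-mesh tooth geometry

class = single-mesh tooth geometry [base-circle involute, m = 3.525, 18T]
classification: single-mesh tooth geometry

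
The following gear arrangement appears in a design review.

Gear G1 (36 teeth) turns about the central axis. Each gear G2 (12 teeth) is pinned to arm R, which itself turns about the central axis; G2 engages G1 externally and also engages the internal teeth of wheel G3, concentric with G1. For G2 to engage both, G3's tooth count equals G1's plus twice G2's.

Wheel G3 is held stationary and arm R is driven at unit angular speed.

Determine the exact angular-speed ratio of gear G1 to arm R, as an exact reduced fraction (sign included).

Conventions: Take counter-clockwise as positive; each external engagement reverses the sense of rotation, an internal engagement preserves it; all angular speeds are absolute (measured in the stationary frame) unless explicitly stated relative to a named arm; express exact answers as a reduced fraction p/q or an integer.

recognized (axles ride arm R): planetary set, 36/12/60 teeth
ring teeth: 36 + 2·12 = 60
36(ω_sun−ω_arm) = −60(ω_ring−ω_arm),  ω_ring = 0, ω_arm = 1
ω_sun = 1 − (60/36)(0−1) = 8/3
ω_out/ω_in = 8/3

8/3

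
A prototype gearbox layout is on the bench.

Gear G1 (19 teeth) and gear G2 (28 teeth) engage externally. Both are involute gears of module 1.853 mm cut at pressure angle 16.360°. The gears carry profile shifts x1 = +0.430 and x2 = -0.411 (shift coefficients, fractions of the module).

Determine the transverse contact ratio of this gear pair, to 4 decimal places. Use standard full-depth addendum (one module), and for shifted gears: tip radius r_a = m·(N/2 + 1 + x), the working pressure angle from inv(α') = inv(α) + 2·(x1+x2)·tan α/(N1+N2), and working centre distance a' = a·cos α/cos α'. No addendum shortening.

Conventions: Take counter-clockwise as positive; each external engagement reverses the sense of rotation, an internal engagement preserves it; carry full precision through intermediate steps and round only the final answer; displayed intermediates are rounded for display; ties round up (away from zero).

class = single-mesh tooth geometry [involute pair 19T × 28T, m = 1.853]
base radii: r_b1 = 16.890749, r_b2 = 24.891631
tip radii: r_a1 = 20.253290, r_a2 = 27.033417
inv(α') = inv(16.360°) + 2·(+0.430-0.411)·tan α/(19+28) = 0.00825903  ⇒  α' = 16.51622°
a' = a·cos α / cos α' = 43.5455·cos 16.360°/cos 16.51622° = 43.580544
action lengths: √(r_a1²−r_b1²) = 11.175793, √(r_a2²−r_b2²) = 10.545727
base pitch p_b = π·m·cos α = 5.585669
CR = (11.175793 + 10.545727 − 43.580544·sin 16.51622°)/5.585669 = 1.670731
contact ratio ≈ 1.6707

1.6707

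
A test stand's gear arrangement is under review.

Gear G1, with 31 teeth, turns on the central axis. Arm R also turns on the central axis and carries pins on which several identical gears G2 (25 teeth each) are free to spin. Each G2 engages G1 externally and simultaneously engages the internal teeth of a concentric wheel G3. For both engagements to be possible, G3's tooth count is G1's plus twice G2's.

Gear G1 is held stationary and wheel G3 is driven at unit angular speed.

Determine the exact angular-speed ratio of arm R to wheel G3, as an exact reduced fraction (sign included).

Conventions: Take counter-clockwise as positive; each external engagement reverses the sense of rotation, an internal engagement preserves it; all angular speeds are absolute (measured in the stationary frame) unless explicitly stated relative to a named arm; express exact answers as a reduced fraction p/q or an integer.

81/112

topology: planetary set — G1 31T / G2 25T / G3 81T, arm = carrier (Willis)
ring teeth: 31 + 2·25 = 81
31(ω_sun−ω_arm) = −81(ω_ring−ω_arm),  ω_sun = 0, ω_ring = 1
31(0−ω_arm) = −81(1−ω_arm)  ⇒  112·ω_arm = 81  ⇒  ω_arm = 81/112
ω_out/ω_in = 81/112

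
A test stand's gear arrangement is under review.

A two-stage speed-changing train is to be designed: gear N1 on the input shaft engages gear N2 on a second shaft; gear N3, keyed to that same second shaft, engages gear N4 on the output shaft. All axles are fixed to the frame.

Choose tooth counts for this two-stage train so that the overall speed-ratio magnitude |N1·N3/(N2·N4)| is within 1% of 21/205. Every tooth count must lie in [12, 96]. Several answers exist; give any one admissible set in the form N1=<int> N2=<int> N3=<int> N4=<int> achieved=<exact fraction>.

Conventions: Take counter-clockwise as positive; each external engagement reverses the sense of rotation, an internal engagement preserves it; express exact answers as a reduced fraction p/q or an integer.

class = fixed-axis compound train [2-stage, 21/205 wanted]
target = 21/205 in lowest terms: an exact hit needs N1·N3 = k·21 and N2·N4 = k·205 for one integer k, every count in [12, 96]; additionally prefer no 1:1 stage (N1 ≠ N2, N3 ≠ N4)
k = 1…7: no 1:1-free in-range split of k·21 and k·205 into factor pairs; take k = 8
k = 8: N1·N3 = 168 = 12·14, N2·N4 = 1640 = 20·82
achieved = 12·14/(20·82) = 21/205; |achieved − target| = 0 ≤ 21/20500 ✓

N1=12 N2=20 N3=14 N4=82 achieved=21/205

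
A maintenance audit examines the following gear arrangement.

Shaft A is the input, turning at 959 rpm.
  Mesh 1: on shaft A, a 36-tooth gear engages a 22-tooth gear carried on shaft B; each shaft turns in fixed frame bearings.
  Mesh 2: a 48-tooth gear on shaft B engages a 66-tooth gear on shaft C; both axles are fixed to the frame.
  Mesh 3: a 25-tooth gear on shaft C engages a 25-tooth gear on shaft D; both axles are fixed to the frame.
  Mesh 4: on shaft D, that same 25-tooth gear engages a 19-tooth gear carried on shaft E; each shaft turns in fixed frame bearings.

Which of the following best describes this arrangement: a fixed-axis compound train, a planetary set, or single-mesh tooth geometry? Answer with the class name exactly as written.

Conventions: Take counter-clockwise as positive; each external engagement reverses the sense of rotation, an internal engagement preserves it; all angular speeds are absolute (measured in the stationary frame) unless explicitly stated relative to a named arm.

recognized (5 fixed axles, 4 meshes): fixed-axis compound train
classification: fixed-axis compound train

fixed-axis compound train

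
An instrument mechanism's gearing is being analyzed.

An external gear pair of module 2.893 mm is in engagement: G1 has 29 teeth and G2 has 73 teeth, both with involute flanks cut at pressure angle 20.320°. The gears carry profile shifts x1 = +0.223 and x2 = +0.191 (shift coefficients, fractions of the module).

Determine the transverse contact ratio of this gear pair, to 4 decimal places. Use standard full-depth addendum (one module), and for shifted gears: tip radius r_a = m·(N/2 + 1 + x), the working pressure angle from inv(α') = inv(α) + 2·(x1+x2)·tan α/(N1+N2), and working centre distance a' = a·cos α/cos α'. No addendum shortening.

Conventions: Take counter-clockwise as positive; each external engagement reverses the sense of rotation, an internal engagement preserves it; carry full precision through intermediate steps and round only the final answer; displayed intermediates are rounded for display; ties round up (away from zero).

1.6414

single-mesh involute tooth geometry (29T engaging 73T at module 2.893)
base radii: r_b1 = 39.337951, r_b2 = 99.023119
tip radii: r_a1 = 45.486639, r_a2 = 109.040063
inv(α') = inv(20.320°) + 2·(+0.223+0.191)·tan α/(29+73) = 0.01866324  ⇒  α' = 21.49947°
a' = a·cos α / cos α' = 147.5430·cos 20.320°/cos 21.49947° = 148.708029
action lengths: √(r_a1²−r_b1²) = 22.837686, √(r_a2²−r_b2²) = 45.652571
base pitch p_b = π·m·cos α = 8.523022
CR = (22.837686 + 45.652571 − 148.708029·sin 21.49947°)/8.523022 = 1.641421
contact ratio ≈ 1.6414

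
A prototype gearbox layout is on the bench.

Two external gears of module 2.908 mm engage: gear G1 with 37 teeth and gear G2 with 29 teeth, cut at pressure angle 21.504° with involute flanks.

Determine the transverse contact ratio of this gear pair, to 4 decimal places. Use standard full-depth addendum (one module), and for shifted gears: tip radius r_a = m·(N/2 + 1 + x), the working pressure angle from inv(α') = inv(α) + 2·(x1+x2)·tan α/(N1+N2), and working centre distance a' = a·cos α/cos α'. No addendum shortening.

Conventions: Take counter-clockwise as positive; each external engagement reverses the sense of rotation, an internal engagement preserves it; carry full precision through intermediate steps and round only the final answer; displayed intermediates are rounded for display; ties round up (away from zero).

recognized (one external pair, fixed centres): single-mesh tooth geometry, m = 2.908, N1 = 37, N2 = 29
base radii: r_b1 = 50.053228, r_b2 = 39.230908
tip radii: r_a1 = 56.706000, r_a2 = 45.074000
no profile shift: α' = α, a' = a
action lengths: √(r_a1²−r_b1²) = 26.650419, √(r_a2²−r_b2²) = 22.194624
base pitch p_b = π·m·cos α = 8.499830
CR = (26.650419 + 22.194624 − 95.964000·sin 21.50400°)/8.499830 = 1.608019
contact ratio ≈ 1.6080

1.6080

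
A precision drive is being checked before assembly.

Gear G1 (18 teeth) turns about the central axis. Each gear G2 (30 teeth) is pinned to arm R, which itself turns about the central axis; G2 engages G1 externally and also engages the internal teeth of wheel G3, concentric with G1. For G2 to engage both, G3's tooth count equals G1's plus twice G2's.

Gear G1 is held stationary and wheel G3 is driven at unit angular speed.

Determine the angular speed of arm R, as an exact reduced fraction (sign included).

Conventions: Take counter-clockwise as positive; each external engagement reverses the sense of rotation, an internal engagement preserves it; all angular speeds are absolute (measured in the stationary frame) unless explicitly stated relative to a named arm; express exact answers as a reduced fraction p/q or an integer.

class = planetary set [G3 = 18+2·30 = 78; Willis about the carrier]
ring teeth: 18 + 2·30 = 78
18(ω_sun−ω_arm) = −78(ω_ring−ω_arm),  ω_sun = 0, ω_ring = 1
18(0−ω_arm) = −78(1−ω_arm)  ⇒  96·ω_arm = 78  ⇒  ω_arm = 13/16
exact speed ratio = 13/16

13/16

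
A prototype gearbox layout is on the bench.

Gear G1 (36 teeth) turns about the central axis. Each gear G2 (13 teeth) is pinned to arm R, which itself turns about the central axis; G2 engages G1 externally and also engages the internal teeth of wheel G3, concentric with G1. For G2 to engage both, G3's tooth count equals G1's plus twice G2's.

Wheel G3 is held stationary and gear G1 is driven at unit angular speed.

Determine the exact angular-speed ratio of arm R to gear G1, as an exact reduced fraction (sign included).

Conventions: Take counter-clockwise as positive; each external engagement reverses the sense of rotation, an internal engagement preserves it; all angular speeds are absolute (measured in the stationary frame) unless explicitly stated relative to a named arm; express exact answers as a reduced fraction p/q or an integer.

planetary set (36T centre, 13T on arm, 62T internal) — Willis relation
ring teeth: 36 + 2·13 = 62
36(ω_sun−ω_arm) = −62(ω_ring−ω_arm),  ω_ring = 0, ω_sun = 1
36(1−ω_arm) = −62(0−ω_arm)  ⇒  98·ω_arm = 36  ⇒  ω_arm = 18/49
ω_out/ω_in = 18/49

18/49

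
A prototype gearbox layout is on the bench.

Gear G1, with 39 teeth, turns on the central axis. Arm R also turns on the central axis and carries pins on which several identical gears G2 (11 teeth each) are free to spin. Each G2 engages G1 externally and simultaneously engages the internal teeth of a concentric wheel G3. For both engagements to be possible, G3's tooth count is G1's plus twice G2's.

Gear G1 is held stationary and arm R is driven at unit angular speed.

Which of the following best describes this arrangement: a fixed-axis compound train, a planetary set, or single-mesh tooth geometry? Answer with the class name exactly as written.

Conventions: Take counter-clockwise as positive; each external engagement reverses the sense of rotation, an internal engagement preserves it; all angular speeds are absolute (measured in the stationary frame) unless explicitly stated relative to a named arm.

class = planetary set [G3 = 39+2·11 = 61; Willis about the carrier]
classification: planetary set

planetary set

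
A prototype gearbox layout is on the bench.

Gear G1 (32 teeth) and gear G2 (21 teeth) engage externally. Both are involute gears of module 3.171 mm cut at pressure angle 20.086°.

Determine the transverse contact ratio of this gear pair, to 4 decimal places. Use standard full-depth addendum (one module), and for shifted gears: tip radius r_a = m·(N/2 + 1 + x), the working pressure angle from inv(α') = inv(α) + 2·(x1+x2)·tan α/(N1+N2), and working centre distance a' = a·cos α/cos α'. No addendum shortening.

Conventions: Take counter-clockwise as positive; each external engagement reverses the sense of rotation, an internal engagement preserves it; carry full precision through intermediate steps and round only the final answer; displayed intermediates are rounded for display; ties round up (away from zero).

1.6149

recognized (one external pair, fixed centres): single-mesh tooth geometry, m = 3.171, N1 = 32, N2 = 21
base radii: r_b1 = 47.650145, r_b2 = 31.270408
tip radii: r_a1 = 53.907000, r_a2 = 36.466500
no profile shift: α' = α, a' = a
action lengths: √(r_a1²−r_b1²) = 25.207704, √(r_a2²−r_b2²) = 18.760790
base pitch p_b = π·m·cos α = 9.356084
CR = (25.207704 + 18.760790 − 84.031500·sin 20.08600°)/9.356084 = 1.614942
contact ratio ≈ 1.6149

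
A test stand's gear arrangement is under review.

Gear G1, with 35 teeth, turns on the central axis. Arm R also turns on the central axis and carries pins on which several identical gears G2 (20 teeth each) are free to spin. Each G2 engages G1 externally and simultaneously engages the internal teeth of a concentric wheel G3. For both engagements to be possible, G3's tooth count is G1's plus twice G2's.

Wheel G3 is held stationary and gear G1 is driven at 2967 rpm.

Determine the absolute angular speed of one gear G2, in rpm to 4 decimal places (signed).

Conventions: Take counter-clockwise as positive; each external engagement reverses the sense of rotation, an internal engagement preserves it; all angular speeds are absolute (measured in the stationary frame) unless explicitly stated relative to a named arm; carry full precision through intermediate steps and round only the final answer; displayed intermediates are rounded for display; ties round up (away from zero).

recognized (axles ride arm R): planetary set, 35/20/75 teeth
normalise by the input: solve with ω_sun = 1, then scale by 2967 rpm
ring teeth: 35 + 2·20 = 75
35(ω_sun−ω_arm) = −75(ω_ring−ω_arm),  ω_ring = 0, ω_sun = 1
35(1−ω_arm) = −75(0−ω_arm)  ⇒  110·ω_arm = 35  ⇒  ω_arm = 7/22
sun–planet mesh: 35·(1−7/22) = −20·(ω_p−ω_arm)  ⇒  ω_p−ω_arm = -105/88
ω_p = 7/22 − 105/88 = -7/8
scale: ω_p = -7/8 × 2967 rpm = -2596.1250 rpm

-2596.1250 rpm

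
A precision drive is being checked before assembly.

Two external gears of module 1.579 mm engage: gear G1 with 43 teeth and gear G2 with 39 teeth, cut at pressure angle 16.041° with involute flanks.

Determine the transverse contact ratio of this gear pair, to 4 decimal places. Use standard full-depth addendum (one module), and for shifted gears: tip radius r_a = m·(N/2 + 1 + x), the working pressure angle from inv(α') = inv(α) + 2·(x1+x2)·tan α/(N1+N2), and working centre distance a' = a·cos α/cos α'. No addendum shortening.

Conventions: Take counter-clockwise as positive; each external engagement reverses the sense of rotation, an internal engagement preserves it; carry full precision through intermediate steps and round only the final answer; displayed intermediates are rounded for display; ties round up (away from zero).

single-mesh involute tooth geometry (43T engaging 39T at module 1.579)
base radii: r_b1 = 32.626688, r_b2 = 29.591647
tip radii: r_a1 = 35.527500, r_a2 = 32.369500
no profile shift: α' = α, a' = a
action lengths: √(r_a1²−r_b1²) = 14.060671, √(r_a2²−r_b2²) = 13.119410
base pitch p_b = π·m·cos α = 4.767431
CR = (14.060671 + 13.119410 − 64.739000·sin 16.04100°)/4.767431 = 1.948863
contact ratio ≈ 1.9489

1.9489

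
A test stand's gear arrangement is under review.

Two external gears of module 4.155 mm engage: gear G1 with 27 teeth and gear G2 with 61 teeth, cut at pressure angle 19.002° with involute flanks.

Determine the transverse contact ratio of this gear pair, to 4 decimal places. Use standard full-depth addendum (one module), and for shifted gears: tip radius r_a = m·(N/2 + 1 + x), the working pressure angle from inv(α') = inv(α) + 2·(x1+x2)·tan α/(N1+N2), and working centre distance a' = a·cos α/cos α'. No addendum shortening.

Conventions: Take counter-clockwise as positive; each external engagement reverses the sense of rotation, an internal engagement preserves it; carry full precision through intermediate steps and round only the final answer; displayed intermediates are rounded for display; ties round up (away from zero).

single-mesh involute tooth geometry (27T engaging 61T at module 4.155)
base radii: r_b1 = 53.035863, r_b2 = 119.821765
tip radii: r_a1 = 60.247500, r_a2 = 130.882500
no profile shift: α' = α, a' = a
action lengths: √(r_a1²−r_b1²) = 28.582485, √(r_a2²−r_b2²) = 52.659030
base pitch p_b = π·m·cos α = 12.342006
CR = (28.582485 + 52.659030 − 182.820000·sin 19.00200°)/12.342006 = 1.759448
contact ratio ≈ 1.7594

1.7594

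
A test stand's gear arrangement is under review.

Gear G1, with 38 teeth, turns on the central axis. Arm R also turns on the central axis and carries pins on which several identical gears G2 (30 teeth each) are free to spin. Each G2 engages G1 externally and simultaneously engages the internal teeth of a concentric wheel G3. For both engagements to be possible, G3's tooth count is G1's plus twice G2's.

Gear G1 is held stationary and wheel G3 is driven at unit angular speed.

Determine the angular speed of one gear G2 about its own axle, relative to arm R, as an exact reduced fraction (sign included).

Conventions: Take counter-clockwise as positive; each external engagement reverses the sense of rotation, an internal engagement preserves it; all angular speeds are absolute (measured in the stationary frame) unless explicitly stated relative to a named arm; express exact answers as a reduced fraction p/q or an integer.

931/1020

recognized (axles ride arm R): planetary set, 38/30/98 teeth
ring teeth: 38 + 2·30 = 98
38(ω_sun−ω_arm) = −98(ω_ring−ω_arm),  ω_sun = 0, ω_ring = 1
38(0−ω_arm) = −98(1−ω_arm)  ⇒  136·ω_arm = 98  ⇒  ω_arm = 49/68
sun–planet mesh: 38·(0−49/68) = −30·(ω_p−ω_arm)  ⇒  ω_p−ω_arm = 931/1020
exact speed ratio = 931/1020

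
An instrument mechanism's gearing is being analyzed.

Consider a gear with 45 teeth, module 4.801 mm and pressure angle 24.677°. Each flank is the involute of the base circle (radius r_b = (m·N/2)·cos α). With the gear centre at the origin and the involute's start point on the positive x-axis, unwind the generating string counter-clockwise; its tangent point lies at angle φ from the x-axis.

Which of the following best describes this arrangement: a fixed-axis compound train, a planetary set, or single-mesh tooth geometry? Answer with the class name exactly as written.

topology: single-mesh involute geometry — m = 4.801, N = 45
classification: single-mesh tooth geometry

single-mesh tooth geometry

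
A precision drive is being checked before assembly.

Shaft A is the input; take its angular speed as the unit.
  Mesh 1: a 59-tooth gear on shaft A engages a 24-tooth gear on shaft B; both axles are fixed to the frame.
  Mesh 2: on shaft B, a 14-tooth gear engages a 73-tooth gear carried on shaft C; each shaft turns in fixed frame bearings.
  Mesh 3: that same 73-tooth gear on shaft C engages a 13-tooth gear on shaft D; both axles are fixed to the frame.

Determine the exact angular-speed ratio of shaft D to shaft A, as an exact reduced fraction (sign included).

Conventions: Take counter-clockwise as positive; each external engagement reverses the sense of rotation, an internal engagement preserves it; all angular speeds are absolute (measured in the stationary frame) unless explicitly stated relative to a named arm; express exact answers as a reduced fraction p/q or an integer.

-413/156

class = fixed-axis compound train [3 meshes; 3 ratios multiply, 3 sense flips]
mesh 1 [59T→24T]: running ratio 59/24, sense −
mesh 2 [14T→73T]: running ratio 413/876, sense +
mesh 3 [73T→13T]: running ratio 413/156, sense −
ω_out/ω_in = -413/156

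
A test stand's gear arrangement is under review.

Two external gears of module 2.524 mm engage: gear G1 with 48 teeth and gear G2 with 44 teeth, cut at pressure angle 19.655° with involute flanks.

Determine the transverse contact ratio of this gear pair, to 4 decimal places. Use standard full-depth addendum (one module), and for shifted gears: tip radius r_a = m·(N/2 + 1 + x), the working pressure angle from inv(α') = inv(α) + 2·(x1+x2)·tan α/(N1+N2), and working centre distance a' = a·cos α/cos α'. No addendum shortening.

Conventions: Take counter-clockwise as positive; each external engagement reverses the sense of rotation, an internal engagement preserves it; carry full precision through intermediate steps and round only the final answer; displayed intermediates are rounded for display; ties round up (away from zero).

topology: single-mesh involute geometry — m = 2.524, 48T/44T pair
base radii: r_b1 = 57.046540, r_b2 = 52.292662
tip radii: r_a1 = 63.100000, r_a2 = 58.052000
no profile shift: α' = α, a' = a
action lengths: √(r_a1²−r_b1²) = 26.968543, √(r_a2²−r_b2²) = 25.209368
base pitch p_b = π·m·cos α = 7.467375
CR = (26.968543 + 25.209368 − 116.104000·sin 19.65500°)/7.467375 = 1.757735
contact ratio ≈ 1.7577

1.7577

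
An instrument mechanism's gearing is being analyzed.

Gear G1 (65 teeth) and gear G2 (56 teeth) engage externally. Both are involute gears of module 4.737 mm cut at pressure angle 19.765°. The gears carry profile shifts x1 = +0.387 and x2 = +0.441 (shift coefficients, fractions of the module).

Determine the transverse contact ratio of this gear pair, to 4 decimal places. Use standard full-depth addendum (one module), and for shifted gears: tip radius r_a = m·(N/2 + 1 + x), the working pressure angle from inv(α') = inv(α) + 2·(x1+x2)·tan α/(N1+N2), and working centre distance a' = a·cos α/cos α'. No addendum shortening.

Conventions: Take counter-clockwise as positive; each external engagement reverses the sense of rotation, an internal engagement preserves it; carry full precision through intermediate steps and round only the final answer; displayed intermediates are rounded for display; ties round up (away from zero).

1.7023

topology: single-mesh involute geometry — m = 4.737, 65T/56T pair
base radii: r_b1 = 144.882776, r_b2 = 124.822084
tip radii: r_a1 = 160.522719, r_a2 = 139.462017
inv(α') = inv(19.765°) + 2·(+0.387+0.441)·tan α/(65+56) = 0.01928574  ⇒  α' = 21.72668°
a' = a·cos α / cos α' = 286.5885·cos 19.765°/cos 21.72668° = 290.329811
action lengths: √(r_a1²−r_b1²) = 69.112405, √(r_a2²−r_b2²) = 62.202103
base pitch p_b = π·m·cos α = 14.005005
CR = (69.112405 + 62.202103 − 290.329811·sin 21.72668°)/14.005005 = 1.702276
contact ratio ≈ 1.7023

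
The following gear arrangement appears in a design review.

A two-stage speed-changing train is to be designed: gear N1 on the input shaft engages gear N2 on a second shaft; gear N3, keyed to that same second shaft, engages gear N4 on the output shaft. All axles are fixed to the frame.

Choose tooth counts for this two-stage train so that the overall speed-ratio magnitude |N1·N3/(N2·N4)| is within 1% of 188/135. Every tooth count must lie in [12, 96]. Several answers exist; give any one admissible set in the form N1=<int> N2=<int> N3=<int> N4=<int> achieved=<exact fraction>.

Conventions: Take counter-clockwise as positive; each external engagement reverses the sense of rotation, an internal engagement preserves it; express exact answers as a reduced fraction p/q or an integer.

N1=12 N2=15 N3=47 N4=27 achieved=188/135

class = fixed-axis compound train [2-stage, 188/135 wanted]
target = 188/135 in lowest terms: an exact hit needs N1·N3 = k·188 and N2·N4 = k·135 for one integer k, every count in [12, 96]; additionally prefer no 1:1 stage (N1 ≠ N2, N3 ≠ N4)
k = 1…2: no 1:1-free in-range split of k·188 and k·135 into factor pairs; take k = 3
k = 3: N1·N3 = 564 = 12·47, N2·N4 = 405 = 15·27
achieved = 12·47/(15·27) = 188/135; |achieved − target| = 0 ≤ 47/3375 ✓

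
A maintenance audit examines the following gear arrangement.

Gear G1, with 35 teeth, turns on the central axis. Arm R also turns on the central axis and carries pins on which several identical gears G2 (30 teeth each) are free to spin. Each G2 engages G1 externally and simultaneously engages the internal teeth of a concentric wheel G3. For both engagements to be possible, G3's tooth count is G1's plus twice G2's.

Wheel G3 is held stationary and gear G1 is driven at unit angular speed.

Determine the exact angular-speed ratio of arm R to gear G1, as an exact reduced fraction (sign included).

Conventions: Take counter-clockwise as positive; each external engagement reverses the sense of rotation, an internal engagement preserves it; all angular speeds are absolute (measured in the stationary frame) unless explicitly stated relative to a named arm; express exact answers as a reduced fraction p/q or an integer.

7/26

class = planetary set [G3 = 35+2·30 = 95; Willis about the carrier]
ring teeth: 35 + 2·30 = 95
35(ω_sun−ω_arm) = −95(ω_ring−ω_arm),  ω_ring = 0, ω_sun = 1
35(1−ω_arm) = −95(0−ω_arm)  ⇒  130·ω_arm = 35  ⇒  ω_arm = 7/26
ω_out/ω_in = 7/26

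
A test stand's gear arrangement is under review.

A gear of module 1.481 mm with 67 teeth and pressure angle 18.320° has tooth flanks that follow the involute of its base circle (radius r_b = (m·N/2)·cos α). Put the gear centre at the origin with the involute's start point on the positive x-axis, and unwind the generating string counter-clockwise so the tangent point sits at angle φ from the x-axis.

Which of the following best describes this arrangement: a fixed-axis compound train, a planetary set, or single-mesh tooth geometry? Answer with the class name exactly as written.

class = single-mesh tooth geometry [base-circle involute, m = 1.481, 67T]
classification: single-mesh tooth geometry

single-mesh tooth geometry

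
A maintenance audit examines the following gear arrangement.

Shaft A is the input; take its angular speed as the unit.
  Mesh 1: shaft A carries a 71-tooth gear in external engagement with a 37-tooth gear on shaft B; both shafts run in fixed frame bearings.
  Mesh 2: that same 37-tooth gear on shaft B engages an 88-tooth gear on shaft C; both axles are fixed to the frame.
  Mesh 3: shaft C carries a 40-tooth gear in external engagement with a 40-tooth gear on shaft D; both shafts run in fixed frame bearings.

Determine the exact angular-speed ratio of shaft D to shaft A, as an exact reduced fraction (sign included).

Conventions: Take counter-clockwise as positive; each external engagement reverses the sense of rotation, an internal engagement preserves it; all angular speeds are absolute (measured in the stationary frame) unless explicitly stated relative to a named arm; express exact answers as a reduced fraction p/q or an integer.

class = fixed-axis compound train [3 meshes; 3 ratios multiply, 3 sense flips]
mesh 1 [71T→37T]: running ratio 71/37, sense −
mesh 2 [37T→88T]: running ratio 71/88, sense +
mesh 3 [40T→40T]: running ratio 71/88, sense −
ω_out/ω_in = -71/88

-71/88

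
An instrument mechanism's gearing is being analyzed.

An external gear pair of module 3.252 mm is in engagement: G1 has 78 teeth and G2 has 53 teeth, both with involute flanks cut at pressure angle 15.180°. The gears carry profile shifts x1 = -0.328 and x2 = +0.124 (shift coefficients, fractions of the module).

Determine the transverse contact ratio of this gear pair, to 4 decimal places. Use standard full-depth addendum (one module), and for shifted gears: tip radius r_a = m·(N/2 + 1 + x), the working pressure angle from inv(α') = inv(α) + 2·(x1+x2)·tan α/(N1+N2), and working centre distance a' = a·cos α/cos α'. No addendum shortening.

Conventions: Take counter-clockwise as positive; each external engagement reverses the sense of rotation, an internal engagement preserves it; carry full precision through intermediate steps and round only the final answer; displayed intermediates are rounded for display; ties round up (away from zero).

single-mesh involute tooth geometry (78T engaging 53T at module 3.252)
base radii: r_b1 = 122.402712, r_b2 = 83.171074
tip radii: r_a1 = 129.013344, r_a2 = 89.833248
inv(α') = inv(15.180°) + 2·(-0.328+0.124)·tan α/(78+53) = 0.00553318  ⇒  α' = 14.49001°
a' = a·cos α / cos α' = 213.0060·cos 15.180°/cos 14.49001° = 212.327652
action lengths: √(r_a1²−r_b1²) = 40.767868, √(r_a2²−r_b2²) = 33.949742
base pitch p_b = π·m·cos α = 9.859986
CR = (40.767868 + 33.949742 − 212.327652·sin 14.49001°)/9.859986 = 2.189747
contact ratio ≈ 2.1897

2.1897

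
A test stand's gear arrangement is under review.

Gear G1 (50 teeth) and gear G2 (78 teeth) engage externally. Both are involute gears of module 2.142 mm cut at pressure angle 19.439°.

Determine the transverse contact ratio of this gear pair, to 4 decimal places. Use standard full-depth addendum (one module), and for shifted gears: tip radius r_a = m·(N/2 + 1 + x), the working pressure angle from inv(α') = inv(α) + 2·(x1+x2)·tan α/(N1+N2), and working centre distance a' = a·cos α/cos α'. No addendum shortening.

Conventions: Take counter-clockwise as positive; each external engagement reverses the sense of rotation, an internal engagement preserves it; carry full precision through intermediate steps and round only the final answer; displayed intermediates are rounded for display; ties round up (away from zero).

1.8215

single-mesh involute tooth geometry (50T engaging 78T at module 2.142)
base radii: r_b1 = 50.497454, r_b2 = 78.776029
tip radii: r_a1 = 55.692000, r_a2 = 85.680000
no profile shift: α' = α, a' = a
action lengths: √(r_a1²−r_b1²) = 23.486293, √(r_a2²−r_b2²) = 33.695693
base pitch p_b = π·m·cos α = 6.345697
CR = (23.486293 + 33.695693 − 137.088000·sin 19.43900°)/6.345697 = 1.821498
contact ratio ≈ 1.8215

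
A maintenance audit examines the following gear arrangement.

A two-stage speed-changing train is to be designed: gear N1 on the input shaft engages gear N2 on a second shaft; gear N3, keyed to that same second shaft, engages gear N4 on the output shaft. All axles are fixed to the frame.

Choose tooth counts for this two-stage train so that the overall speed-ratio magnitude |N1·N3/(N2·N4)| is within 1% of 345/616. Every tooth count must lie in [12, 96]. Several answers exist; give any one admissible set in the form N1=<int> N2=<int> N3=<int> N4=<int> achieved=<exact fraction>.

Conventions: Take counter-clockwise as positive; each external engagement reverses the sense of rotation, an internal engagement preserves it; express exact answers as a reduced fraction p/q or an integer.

topology: fixed-axis compound train — 2 stages, target 345/616
target = 345/616 in lowest terms: an exact hit needs N1·N3 = k·345 and N2·N4 = k·616 for one integer k, every count in [12, 96]; additionally prefer no 1:1 stage (N1 ≠ N2, N3 ≠ N4)
k = 1: N1·N3 = 345 = 15·23, N2·N4 = 616 = 14·44
achieved = 15·23/(14·44) = 345/616; |achieved − target| = 0 ≤ 69/12320 ✓

N1=15 N2=14 N3=23 N4=44 achieved=345/616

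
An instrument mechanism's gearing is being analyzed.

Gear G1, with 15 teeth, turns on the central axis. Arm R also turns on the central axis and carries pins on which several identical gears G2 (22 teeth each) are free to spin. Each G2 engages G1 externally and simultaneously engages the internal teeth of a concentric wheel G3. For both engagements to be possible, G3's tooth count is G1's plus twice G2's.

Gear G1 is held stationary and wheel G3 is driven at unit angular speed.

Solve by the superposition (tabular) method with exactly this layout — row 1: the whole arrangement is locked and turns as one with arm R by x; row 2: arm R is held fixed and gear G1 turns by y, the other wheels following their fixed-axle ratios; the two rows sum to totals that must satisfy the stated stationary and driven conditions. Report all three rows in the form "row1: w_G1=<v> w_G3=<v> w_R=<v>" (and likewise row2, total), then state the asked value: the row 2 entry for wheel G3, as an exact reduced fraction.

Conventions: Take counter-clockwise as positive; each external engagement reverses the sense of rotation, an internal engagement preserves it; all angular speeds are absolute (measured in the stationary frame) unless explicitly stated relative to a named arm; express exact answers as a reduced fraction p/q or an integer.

row1: w_G1=59/74 w_G3=59/74 w_R=59/74
row2: w_G1=-59/74 w_G3=15/74 w_R=0
total: w_G1=0 w_G3=1 w_R=59/74
asked value: 15/74

class = planetary set [G3 = 15+2·22 = 59; Willis about the carrier]
row 1: whole set turns with the arm by x
row 2 — arm fixed, fixed-axis ratios: sun y, ring −(15/59)·y, arm 0
boundary: total ω_sun = x + y = 0 and total ω_ring = x − (15/59)·y = 1  ⇒  y = -59/74, x = 59/74
row 2 ring = −(15/59)·(-59/74) = 15/74
totals (row 1 + row 2): sun 59/74 + (-59/74) = 0, ring 59/74 + 15/74 = 1, arm 59/74 + 0 = 59/74
asked cell (row2, ring) = 15/74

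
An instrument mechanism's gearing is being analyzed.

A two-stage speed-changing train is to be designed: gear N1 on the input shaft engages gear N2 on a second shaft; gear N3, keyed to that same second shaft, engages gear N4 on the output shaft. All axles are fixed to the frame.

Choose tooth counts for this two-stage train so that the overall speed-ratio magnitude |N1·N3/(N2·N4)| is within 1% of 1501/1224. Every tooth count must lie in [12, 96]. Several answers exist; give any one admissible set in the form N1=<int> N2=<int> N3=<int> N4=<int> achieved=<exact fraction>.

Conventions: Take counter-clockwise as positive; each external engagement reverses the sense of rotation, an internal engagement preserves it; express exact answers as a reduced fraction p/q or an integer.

N1=19 N2=17 N3=79 N4=72 achieved=1501/1224

2-stage fixed-axis compound train for ratio 1501/1224
target = 1501/1224 in lowest terms: an exact hit needs N1·N3 = k·1501 and N2·N4 = k·1224 for one integer k, every count in [12, 96]; additionally prefer no 1:1 stage (N1 ≠ N2, N3 ≠ N4)
k = 1: N1·N3 = 1501 = 19·79, N2·N4 = 1224 = 17·72
achieved = 19·79/(17·72) = 1501/1224; |achieved − target| = 0 ≤ 1501/122400 ✓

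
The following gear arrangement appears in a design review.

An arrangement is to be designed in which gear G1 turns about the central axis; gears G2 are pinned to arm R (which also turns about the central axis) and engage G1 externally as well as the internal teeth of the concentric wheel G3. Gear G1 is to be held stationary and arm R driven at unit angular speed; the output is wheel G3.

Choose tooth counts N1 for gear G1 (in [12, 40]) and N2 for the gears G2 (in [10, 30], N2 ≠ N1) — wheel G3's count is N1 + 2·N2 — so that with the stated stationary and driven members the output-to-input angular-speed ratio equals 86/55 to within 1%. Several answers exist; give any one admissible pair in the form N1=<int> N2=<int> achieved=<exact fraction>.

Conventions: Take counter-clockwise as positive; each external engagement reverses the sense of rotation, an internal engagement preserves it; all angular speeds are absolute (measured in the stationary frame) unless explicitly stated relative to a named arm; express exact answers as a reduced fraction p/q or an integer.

N1=31 N2=12 achieved=86/55

design class (target 86/55): planetary set
Willis with ω_sun = 0: ω_ring/ω_arm = (N1+N3)/N3; set equal to 86/55  ⇒  N3/N1 = 1/(86/55 − 1) = 55/31
N3 = N1 + 2·N2  ⇒  N2/N1 = (N3/N1 − 1)/2 = (55/31 − 1)/2 = 12/31
smallest multiple with N1 ≥ 12 and N2 ≥ 10: k = 1  ⇒  N1 = 1·31 = 31, N2 = 1·12 = 12 (N1 ≤ 40, N2 ≤ 30, N2 ≠ N1 ✓), N3 = 31 + 2·12 = 55
check: (N1+N3)/N3 with N1 = 31, N3 = 55 gives 86/55; |achieved − target| = 0 ≤ 43/2750 ✓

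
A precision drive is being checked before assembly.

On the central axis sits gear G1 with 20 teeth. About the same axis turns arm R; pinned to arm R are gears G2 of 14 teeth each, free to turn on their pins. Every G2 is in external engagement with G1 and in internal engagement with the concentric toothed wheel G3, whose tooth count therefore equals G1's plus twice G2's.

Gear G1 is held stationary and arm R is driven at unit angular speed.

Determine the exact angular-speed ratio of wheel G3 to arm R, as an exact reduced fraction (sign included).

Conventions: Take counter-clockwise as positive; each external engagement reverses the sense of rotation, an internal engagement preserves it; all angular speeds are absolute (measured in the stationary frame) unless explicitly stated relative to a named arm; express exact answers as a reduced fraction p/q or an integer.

recognized (axles ride arm R): planetary set, 20/14/48 teeth
ring teeth: 20 + 2·14 = 48
20(ω_sun−ω_arm) = −48(ω_ring−ω_arm),  ω_sun = 0, ω_arm = 1
ω_ring = 1 − (20/48)(0−1) = 17/12
ω_out/ω_in = 17/12

17/12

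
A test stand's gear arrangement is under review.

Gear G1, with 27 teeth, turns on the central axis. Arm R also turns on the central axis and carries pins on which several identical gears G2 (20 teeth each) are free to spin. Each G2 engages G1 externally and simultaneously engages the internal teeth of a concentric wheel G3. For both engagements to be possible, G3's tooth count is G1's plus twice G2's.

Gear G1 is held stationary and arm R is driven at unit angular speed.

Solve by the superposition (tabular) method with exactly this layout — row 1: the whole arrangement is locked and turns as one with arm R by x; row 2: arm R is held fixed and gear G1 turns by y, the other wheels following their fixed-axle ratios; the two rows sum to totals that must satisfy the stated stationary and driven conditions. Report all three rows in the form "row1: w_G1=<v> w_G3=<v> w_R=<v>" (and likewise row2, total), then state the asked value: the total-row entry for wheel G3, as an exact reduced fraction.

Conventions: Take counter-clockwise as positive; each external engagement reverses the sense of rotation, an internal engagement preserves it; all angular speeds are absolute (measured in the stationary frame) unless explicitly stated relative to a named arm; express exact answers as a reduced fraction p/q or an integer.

planetary set (27T centre, 20T on arm, 67T internal) — Willis relation
row 1 (train locked, turned with arm): all members turn x
row 2 (arm held, sun turns y): ω_ring = −(27/67)·y, ω_arm = 0
boundary: total ω_sun = x + y = 0 and total ω_arm = x = 1  ⇒  y = -1, x = 1
row 2 ring = −(27/67)·(-1) = 27/67
totals (row 1 + row 2): sun 1 + (-1) = 0, ring 1 + 27/67 = 94/67, arm 1 + 0 = 1
asked cell (total, ring) = 94/67

row1: w_G1=1 w_G3=1 w_R=1
row2: w_G1=-1 w_G3=27/67 w_R=0
total: w_G1=0 w_G3=94/67 w_R=1
asked value: 94/67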